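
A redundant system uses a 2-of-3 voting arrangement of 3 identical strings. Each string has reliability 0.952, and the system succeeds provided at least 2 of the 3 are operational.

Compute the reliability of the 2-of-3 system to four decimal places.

R = Σ_{i=2}^{3} C(3,i) p^i (1−p)^{3−i} with p = 0.952
C(3,2)·0.952^2·0.048^1 = 0.130508
C(3,3)·0.952^3·0.048^0 = 0.862801
Sum = 0.9933

0.9933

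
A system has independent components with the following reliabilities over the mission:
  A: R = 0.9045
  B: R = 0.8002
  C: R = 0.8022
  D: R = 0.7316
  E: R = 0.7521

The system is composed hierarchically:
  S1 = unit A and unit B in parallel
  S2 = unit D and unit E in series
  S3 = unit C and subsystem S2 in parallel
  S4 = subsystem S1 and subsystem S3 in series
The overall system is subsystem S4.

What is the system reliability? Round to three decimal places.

Parallel (A and B): 1 − (1 − 0.90450)(1 − 0.80020) = 0.98092
Series (D and E): 0.73160 × 0.75210 = 0.55024
Parallel (C and [0.55024]): 1 − (1 − 0.80220)(1 − 0.55024) = 0.91104
Series ([0.98092] and [0.91104]): 0.98092 × 0.91104 = 0.894

0.894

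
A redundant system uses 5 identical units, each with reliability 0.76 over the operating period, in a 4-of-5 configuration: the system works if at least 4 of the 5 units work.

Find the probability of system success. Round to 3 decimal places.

R = Σ_{i=4}^{5} C(5,i) p^i (1−p)^{5−i} with p = 0.76
C(5,4)·0.76^4·0.24^1 = 0.40035
C(5,5)·0.76^5·0.24^0 = 0.25355
Sum = 0.654

0.654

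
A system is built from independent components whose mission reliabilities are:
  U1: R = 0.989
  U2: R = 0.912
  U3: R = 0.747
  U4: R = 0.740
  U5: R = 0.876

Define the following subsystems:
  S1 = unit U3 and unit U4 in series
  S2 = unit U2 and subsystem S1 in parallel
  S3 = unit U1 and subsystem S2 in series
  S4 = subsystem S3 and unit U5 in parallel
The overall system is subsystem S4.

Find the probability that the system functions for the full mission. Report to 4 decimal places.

0.9938

Series (U3 and U4): 0.747000 × 0.740000 = 0.552780
Parallel (U2 and [0.552780]): 1 − (1 − 0.912000)(1 − 0.552780) = 0.960645
Series (U1 and [0.960645]): 0.989000 × 0.960645 = 0.950078
Parallel ([0.950078] and U5): 1 − (1 − 0.950078)(1 − 0.876000) = 0.9938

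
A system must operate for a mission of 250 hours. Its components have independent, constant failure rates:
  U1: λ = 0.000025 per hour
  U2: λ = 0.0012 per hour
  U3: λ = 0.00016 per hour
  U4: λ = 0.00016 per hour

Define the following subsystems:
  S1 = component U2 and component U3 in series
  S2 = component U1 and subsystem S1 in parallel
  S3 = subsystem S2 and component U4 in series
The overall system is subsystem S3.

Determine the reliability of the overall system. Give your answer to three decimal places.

R(U1) = exp(−0.000025 × 250) = 0.99377
R(U2) = exp(−0.0012 × 250) = 0.74082
R(U3) = exp(−0.00016 × 250) = 0.96079
R(U4) = exp(−0.00016 × 250) = 0.96079
Series (U2 and U3): 0.74082 × 0.96079 = 0.71177
Parallel (U1 and [0.71177]): 1 − (1 − 0.99377)(1 − 0.71177) = 0.99820
Series ([0.99820] and U4): 0.99820 × 0.96079 = 0.959

0.959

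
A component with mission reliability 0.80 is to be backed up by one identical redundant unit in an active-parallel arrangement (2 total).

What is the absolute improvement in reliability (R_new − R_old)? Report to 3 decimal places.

R_before = 0.80
R_after = 1 − (1 − 0.80)^2 = 0.960
ΔR = 0.960 − 0.80 = 0.160

0.160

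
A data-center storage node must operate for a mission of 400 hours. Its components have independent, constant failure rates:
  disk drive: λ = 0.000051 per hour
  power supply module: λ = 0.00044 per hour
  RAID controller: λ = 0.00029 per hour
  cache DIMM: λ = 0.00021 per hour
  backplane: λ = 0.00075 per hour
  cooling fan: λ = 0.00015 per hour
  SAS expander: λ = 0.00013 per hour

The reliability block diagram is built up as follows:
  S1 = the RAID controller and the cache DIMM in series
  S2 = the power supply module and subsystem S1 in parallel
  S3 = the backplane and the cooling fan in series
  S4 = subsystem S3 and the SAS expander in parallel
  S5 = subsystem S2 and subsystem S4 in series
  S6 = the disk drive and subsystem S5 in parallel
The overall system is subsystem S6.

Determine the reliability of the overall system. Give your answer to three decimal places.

0.999

R(disk drive) = exp(−0.000051 × 400) = 0.97981
R(power supply module) = exp(−0.00044 × 400) = 0.83862
R(RAID controller) = exp(−0.00029 × 400) = 0.89048
R(cache DIMM) = exp(−0.00021 × 400) = 0.91943
R(backplane) = exp(−0.00075 × 400) = 0.74082
R(cooling fan) = exp(−0.00015 × 400) = 0.94176
R(SAS expander) = exp(−0.00013 × 400) = 0.94933
Series (RAID controller and cache DIMM): 0.89048 × 0.91943 = 0.81873
Parallel (power supply module and [0.81873]): 1 − (1 − 0.83862)(1 − 0.81873) = 0.97075
Series (backplane and cooling fan): 0.74082 × 0.94176 = 0.69767
Parallel ([0.69767] and SAS expander): 1 − (1 − 0.69767)(1 − 0.94933) = 0.98468
Series ([0.97075] and [0.98468]): 0.97075 × 0.98468 = 0.95588
Parallel (disk drive and [0.95588]): 1 − (1 − 0.97981)(1 − 0.95588) = 0.999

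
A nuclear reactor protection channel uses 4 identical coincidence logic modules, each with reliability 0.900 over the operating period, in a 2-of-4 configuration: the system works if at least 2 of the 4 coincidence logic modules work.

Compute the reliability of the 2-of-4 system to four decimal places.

R = Σ_{i=2}^{4} C(4,i) p^i (1−p)^{4−i} with p = 0.900
C(4,2)·0.900^2·0.100^2 = 0.048600
C(4,3)·0.900^3·0.100^1 = 0.291600
C(4,4)·0.900^4·0.100^0 = 0.656100
Sum = 0.9963

0.9963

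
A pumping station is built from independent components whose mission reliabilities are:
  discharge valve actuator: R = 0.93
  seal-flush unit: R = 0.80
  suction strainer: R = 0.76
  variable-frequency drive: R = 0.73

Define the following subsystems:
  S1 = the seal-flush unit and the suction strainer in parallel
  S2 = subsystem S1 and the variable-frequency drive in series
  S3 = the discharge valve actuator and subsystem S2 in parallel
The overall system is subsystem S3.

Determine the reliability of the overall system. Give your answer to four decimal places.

Parallel (seal-flush unit and suction strainer): 1 − (1 − 0.800000)(1 − 0.760000) = 0.952000
Series ([0.952000] and variable-frequency drive): 0.952000 × 0.730000 = 0.694960
Parallel (discharge valve actuator and [0.694960]): 1 − (1 − 0.930000)(1 − 0.694960) = 0.9786

0.9786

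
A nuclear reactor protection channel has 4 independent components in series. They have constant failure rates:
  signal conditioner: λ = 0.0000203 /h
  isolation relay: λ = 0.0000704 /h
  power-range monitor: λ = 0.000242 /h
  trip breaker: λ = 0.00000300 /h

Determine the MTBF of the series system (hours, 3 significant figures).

Series of exponential components: λ_sys = Σ λ_i
λ_sys = 0.0000203 + 0.0000704 + 0.000242 + 0.00000300 = 3.3570e-04 /h
MTBF = 1 / λ_sys = 2980 h

2980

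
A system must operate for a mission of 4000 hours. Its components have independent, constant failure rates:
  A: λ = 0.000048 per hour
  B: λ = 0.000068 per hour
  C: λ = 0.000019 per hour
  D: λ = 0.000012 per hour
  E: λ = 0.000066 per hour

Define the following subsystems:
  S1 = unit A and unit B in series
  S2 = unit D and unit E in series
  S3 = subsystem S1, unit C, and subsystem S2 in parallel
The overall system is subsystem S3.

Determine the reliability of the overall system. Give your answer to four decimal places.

0.9927

R(A) = exp(−0.000048 × 4000) = 0.825307
R(B) = exp(−0.000068 × 4000) = 0.761854
R(C) = exp(−0.000019 × 4000) = 0.926816
R(D) = exp(−0.000012 × 4000) = 0.953134
R(E) = exp(−0.000066 × 4000) = 0.767974
Series (A and B): 0.825307 × 0.761854 = 0.628763
Series (D and E): 0.953134 × 0.767974 = 0.731982
Parallel ([0.628763], C, and [0.731982]): 1 − (1 − 0.628763)(1 − 0.926816)(1 − 0.731982) = 0.9927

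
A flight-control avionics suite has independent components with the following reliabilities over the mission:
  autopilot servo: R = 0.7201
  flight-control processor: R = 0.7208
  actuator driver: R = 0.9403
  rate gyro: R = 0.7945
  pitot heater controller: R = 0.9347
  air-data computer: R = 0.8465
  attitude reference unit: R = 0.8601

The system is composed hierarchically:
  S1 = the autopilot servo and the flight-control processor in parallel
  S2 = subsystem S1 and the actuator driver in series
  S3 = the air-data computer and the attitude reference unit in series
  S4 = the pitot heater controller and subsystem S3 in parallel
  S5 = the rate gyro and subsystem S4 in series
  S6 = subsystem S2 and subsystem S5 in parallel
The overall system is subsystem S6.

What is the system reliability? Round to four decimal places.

Parallel (autopilot servo and flight-control processor): 1 − (1 − 0.720100)(1 − 0.720800) = 0.921852
Series ([0.921852] and actuator driver): 0.921852 × 0.940300 = 0.866817
Series (air-data computer and attitude reference unit): 0.846500 × 0.860100 = 0.728075
Parallel (pitot heater controller and [0.728075]): 1 − (1 − 0.934700)(1 − 0.728075) = 0.982243
Series (rate gyro and [0.982243]): 0.794500 × 0.982243 = 0.780392
Parallel ([0.866817] and [0.780392]): 1 − (1 − 0.866817)(1 − 0.780392) = 0.9708

0.9708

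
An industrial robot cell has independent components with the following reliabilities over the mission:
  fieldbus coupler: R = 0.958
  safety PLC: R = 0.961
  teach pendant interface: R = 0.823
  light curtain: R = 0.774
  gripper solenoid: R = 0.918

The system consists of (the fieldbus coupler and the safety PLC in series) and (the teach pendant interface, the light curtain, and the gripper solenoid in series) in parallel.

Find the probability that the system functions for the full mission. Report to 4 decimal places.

Series (fieldbus coupler and safety PLC): 0.958000 × 0.961000 = 0.920638
Series (teach pendant interface, light curtain, and gripper solenoid): 0.823000 × 0.774000 × 0.918000 = 0.584768
Parallel ([0.920638] and [0.584768]): 1 − (1 − 0.920638)(1 − 0.584768) = 0.9670

0.9670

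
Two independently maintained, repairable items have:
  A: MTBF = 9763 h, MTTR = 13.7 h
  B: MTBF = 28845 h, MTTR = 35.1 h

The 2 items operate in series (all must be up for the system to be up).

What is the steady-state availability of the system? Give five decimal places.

0.99739

A(A) = MTBF/(MTBF+MTTR) = 9763/(9763+13.7) = 0.998599
A(B) = MTBF/(MTBF+MTTR) = 28845/(28845+35.1) = 0.998785
Series availability: 0.998599 × 0.998785 = 0.99739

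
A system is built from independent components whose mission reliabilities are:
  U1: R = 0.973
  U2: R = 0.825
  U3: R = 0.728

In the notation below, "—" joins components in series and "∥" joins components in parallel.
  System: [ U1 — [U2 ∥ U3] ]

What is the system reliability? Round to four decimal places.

Parallel (U2 and U3): 1 − (1 − 0.825000)(1 − 0.728000) = 0.952400
Series (U1 and [0.952400]): 0.973000 × 0.952400 = 0.9267

0.9267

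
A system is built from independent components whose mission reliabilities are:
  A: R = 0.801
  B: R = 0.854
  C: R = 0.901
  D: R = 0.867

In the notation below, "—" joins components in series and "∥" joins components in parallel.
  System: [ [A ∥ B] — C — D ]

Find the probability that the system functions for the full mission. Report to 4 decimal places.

0.7585

Parallel (A and B): 1 − (1 − 0.801000)(1 − 0.854000) = 0.970946
Series ([0.970946], C, and D): 0.970946 × 0.901000 × 0.867000 = 0.7585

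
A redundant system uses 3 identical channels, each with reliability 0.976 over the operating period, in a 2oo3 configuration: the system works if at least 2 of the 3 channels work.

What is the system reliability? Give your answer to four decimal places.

0.9983

R = Σ_{i=2}^{3} C(3,i) p^i (1−p)^{3−i} with p = 0.976
C(3,2)·0.976^2·0.024^1 = 0.068585
C(3,3)·0.976^3·0.024^0 = 0.929714
Sum = 0.9983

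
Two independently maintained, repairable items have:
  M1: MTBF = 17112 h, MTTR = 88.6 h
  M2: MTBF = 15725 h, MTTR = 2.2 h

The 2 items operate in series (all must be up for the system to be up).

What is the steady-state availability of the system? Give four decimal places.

0.9947

A(M1) = MTBF/(MTBF+MTTR) = 17112/(17112+88.6) = 0.994849
A(M2) = MTBF/(MTBF+MTTR) = 15725/(15725+2.2) = 0.999860
Series availability: 0.994849 × 0.999860 = 0.9947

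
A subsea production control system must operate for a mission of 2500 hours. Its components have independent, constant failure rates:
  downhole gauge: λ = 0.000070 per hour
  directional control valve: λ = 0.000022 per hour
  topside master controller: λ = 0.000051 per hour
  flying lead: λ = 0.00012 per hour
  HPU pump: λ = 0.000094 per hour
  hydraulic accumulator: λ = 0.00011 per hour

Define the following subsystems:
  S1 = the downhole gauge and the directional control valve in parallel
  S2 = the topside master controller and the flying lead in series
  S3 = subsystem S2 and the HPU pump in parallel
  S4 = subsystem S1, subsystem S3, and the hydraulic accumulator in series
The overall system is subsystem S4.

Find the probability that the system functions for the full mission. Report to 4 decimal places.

0.6982

R(downhole gauge) = exp(−0.000070 × 2500) = 0.839457
R(directional control valve) = exp(−0.000022 × 2500) = 0.946485
R(topside master controller) = exp(−0.000051 × 2500) = 0.880293
R(flying lead) = exp(−0.00012 × 2500) = 0.740818
R(HPU pump) = exp(−0.000094 × 2500) = 0.790571
R(hydraulic accumulator) = exp(−0.00011 × 2500) = 0.759572
Parallel (downhole gauge and directional control valve): 1 − (1 − 0.839457)(1 − 0.946485) = 0.991409
Series (topside master controller and flying lead): 0.880293 × 0.740818 = 0.652137
Parallel ([0.652137] and HPU pump): 1 − (1 − 0.652137)(1 − 0.790571) = 0.927147
Series ([0.991409], [0.927147], and hydraulic accumulator): 0.991409 × 0.927147 × 0.759572 = 0.6982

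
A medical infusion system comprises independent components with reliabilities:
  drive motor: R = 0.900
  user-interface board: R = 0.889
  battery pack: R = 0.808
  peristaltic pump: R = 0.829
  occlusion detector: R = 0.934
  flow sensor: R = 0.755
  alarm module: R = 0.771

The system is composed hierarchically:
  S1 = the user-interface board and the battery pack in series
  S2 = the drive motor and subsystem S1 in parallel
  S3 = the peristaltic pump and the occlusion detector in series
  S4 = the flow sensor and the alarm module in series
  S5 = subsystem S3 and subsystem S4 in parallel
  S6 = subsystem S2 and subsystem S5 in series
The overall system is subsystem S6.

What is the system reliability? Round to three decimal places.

Series (user-interface board and battery pack): 0.88900 × 0.80800 = 0.71831
Parallel (drive motor and [0.71831]): 1 − (1 − 0.90000)(1 − 0.71831) = 0.97183
Series (peristaltic pump and occlusion detector): 0.82900 × 0.93400 = 0.77429
Series (flow sensor and alarm module): 0.75500 × 0.77100 = 0.58211
Parallel ([0.77429] and [0.58211]): 1 − (1 − 0.77429)(1 − 0.58211) = 0.90568
Series ([0.97183] and [0.90568]): 0.97183 × 0.90568 = 0.880

0.880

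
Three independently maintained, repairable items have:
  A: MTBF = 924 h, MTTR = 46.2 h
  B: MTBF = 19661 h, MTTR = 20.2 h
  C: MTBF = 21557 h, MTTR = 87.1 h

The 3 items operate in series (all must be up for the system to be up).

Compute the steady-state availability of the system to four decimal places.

A(A) = MTBF/(MTBF+MTTR) = 924/(924+46.2) = 0.952381
A(B) = MTBF/(MTBF+MTTR) = 19661/(19661+20.2) = 0.998974
A(C) = MTBF/(MTBF+MTTR) = 21557/(21557+87.1) = 0.995976
Series availability: 0.952381 × 0.998974 × 0.995976 = 0.9476

0.9476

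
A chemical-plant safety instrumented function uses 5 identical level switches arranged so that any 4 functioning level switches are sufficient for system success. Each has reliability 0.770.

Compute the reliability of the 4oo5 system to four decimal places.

0.6749

R = Σ_{i=4}^{5} C(5,i) p^i (1−p)^{5−i} with p = 0.770
C(5,4)·0.770^4·0.230^1 = 0.404260
C(5,5)·0.770^5·0.230^0 = 0.270678
Sum = 0.6749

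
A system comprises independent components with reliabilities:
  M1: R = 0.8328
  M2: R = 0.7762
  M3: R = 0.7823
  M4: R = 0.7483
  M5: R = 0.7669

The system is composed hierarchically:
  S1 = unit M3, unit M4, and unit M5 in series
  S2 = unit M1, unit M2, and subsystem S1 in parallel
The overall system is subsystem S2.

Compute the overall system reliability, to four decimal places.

0.9794

Series (M3, M4, and M5): 0.782300 × 0.748300 × 0.766900 = 0.448939
Parallel (M1, M2, and [0.448939]): 1 − (1 − 0.832800)(1 − 0.776200)(1 − 0.448939) = 0.9794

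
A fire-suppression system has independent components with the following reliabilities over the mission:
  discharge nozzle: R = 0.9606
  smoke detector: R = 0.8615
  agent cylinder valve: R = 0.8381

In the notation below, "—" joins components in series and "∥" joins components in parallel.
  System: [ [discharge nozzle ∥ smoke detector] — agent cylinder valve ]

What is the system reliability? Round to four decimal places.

Parallel (discharge nozzle and smoke detector): 1 − (1 − 0.960600)(1 − 0.861500) = 0.994543
Series ([0.994543] and agent cylinder valve): 0.994543 × 0.838100 = 0.8335

0.8335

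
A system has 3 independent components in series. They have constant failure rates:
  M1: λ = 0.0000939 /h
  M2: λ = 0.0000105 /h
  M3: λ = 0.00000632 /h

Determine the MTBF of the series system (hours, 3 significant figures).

Series of exponential components: λ_sys = Σ λ_i
λ_sys = 0.0000939 + 0.0000105 + 0.00000632 = 1.1072e-04 /h
MTBF = 1 / λ_sys = 9030 h

9030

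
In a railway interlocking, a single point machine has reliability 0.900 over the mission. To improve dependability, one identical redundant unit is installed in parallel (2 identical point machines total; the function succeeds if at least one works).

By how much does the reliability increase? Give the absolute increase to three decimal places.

0.090

R_before = 0.900
R_after = 1 − (1 − 0.900)^2 = 0.990
ΔR = 0.990 − 0.900 = 0.090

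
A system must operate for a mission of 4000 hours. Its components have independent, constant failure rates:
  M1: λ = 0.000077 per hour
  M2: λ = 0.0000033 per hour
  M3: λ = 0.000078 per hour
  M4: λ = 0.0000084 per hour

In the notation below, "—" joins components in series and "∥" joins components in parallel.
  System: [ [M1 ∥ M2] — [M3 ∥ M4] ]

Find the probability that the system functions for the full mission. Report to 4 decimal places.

R(M1) = exp(−0.000077 × 4000) = 0.734915
R(M2) = exp(−0.0000033 × 4000) = 0.986887
R(M3) = exp(−0.000078 × 4000) = 0.731982
R(M4) = exp(−0.0000084 × 4000) = 0.966958
Parallel (M1 and M2): 1 − (1 − 0.734915)(1 − 0.986887) = 0.996524
Parallel (M3 and M4): 1 − (1 − 0.731982)(1 − 0.966958) = 0.991144
Series ([0.996524] and [0.991144]): 0.996524 × 0.991144 = 0.9877

0.9877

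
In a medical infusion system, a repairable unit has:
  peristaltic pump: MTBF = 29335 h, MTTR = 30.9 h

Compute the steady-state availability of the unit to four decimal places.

0.9989

A(peristaltic pump) = MTBF/(MTBF+MTTR) = 29335/(29335+30.9) = 0.9989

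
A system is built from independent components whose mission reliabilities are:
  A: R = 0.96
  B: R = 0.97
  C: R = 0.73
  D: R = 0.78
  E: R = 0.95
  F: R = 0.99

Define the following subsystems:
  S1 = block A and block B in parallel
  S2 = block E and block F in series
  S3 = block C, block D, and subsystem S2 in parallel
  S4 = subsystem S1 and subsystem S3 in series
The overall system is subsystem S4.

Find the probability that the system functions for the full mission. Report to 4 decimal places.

Parallel (A and B): 1 − (1 − 0.960000)(1 − 0.970000) = 0.998800
Series (E and F): 0.950000 × 0.990000 = 0.940500
Parallel (C, D, and [0.940500]): 1 − (1 − 0.730000)(1 − 0.780000)(1 − 0.940500) = 0.996466
Series ([0.998800] and [0.996466]): 0.998800 × 0.996466 = 0.9953

0.9953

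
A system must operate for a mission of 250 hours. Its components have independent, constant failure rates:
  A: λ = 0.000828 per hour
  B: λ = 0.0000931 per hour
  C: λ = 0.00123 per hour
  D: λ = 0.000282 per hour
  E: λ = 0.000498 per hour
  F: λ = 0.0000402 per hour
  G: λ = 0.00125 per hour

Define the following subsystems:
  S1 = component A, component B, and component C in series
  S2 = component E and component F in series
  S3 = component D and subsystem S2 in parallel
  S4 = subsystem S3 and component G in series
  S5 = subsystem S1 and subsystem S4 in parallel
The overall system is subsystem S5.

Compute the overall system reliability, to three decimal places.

R(A) = exp(−0.000828 × 250) = 0.81302
R(B) = exp(−0.0000931 × 250) = 0.97699
R(C) = exp(−0.00123 × 250) = 0.73528
R(D) = exp(−0.000282 × 250) = 0.93193
R(E) = exp(−0.000498 × 250) = 0.88294
R(F) = exp(−0.0000402 × 250) = 0.99000
R(G) = exp(−0.00125 × 250) = 0.73162
Series (A, B, and C): 0.81302 × 0.97699 × 0.73528 = 0.58404
Series (E and F): 0.88294 × 0.99000 = 0.87411
Parallel (D and [0.87411]): 1 − (1 − 0.93193)(1 − 0.87411) = 0.99143
Series ([0.99143] and G): 0.99143 × 0.73162 = 0.72535
Parallel ([0.58404] and [0.72535]): 1 − (1 − 0.58404)(1 − 0.72535) = 0.886

0.886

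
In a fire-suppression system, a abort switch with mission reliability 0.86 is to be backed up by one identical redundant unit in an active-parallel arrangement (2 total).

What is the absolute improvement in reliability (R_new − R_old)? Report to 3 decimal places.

R_before = 0.86
R_after = 1 − (1 − 0.86)^2 = 0.980
ΔR = 0.980 − 0.86 = 0.120

0.120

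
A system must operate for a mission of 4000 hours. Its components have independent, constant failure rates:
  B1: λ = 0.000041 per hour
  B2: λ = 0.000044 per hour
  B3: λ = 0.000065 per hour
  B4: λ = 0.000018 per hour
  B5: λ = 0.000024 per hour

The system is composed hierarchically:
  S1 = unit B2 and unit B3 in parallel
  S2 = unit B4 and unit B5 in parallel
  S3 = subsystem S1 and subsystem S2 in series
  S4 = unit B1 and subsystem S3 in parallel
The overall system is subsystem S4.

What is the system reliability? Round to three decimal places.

R(B1) = exp(−0.000041 × 4000) = 0.84874
R(B2) = exp(−0.000044 × 4000) = 0.83862
R(B3) = exp(−0.000065 × 4000) = 0.77105
R(B4) = exp(−0.000018 × 4000) = 0.93053
R(B5) = exp(−0.000024 × 4000) = 0.90846
Parallel (B2 and B3): 1 − (1 − 0.83862)(1 − 0.77105) = 0.96305
Parallel (B4 and B5): 1 − (1 − 0.93053)(1 − 0.90846) = 0.99364
Series ([0.96305] and [0.99364]): 0.96305 × 0.99364 = 0.95693
Parallel (B1 and [0.95693]): 1 − (1 − 0.84874)(1 − 0.95693) = 0.993

0.993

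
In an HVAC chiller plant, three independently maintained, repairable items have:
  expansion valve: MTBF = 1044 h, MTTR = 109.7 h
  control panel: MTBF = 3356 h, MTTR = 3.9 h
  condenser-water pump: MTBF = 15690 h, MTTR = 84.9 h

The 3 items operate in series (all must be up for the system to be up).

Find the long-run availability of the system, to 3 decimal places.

A(expansion valve) = MTBF/(MTBF+MTTR) = 1044/(1044+109.7) = 0.904915
A(control panel) = MTBF/(MTBF+MTTR) = 3356/(3356+3.9) = 0.998839
A(condenser-water pump) = MTBF/(MTBF+MTTR) = 15690/(15690+84.9) = 0.994618
Series availability: 0.904915 × 0.998839 × 0.994618 = 0.899

0.899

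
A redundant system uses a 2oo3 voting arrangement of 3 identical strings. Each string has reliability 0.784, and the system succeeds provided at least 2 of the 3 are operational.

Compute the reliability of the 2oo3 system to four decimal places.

0.8802

R = Σ_{i=2}^{3} C(3,i) p^i (1−p)^{3−i} with p = 0.784
C(3,2)·0.784^2·0.216^1 = 0.398297
C(3,3)·0.784^3·0.216^0 = 0.481890
Sum = 0.8802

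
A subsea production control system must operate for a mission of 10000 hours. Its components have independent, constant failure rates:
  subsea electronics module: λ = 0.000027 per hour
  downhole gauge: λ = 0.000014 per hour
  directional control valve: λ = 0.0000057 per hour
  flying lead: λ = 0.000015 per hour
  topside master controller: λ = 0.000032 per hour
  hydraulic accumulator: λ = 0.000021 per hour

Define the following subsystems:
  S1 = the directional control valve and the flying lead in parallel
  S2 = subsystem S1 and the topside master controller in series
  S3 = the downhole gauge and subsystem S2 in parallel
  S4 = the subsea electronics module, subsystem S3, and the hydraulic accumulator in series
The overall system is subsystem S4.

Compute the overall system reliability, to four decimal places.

R(subsea electronics module) = exp(−0.000027 × 10000) = 0.763379
R(downhole gauge) = exp(−0.000014 × 10000) = 0.869358
R(directional control valve) = exp(−0.0000057 × 10000) = 0.944594
R(flying lead) = exp(−0.000015 × 10000) = 0.860708
R(topside master controller) = exp(−0.000032 × 10000) = 0.726149
R(hydraulic accumulator) = exp(−0.000021 × 10000) = 0.810584
Parallel (directional control valve and flying lead): 1 − (1 − 0.944594)(1 − 0.860708) = 0.992282
Series ([0.992282] and topside master controller): 0.992282 × 0.726149 = 0.720545
Parallel (downhole gauge and [0.720545]): 1 − (1 − 0.869358)(1 − 0.720545) = 0.963491
Series (subsea electronics module, [0.963491], and hydraulic accumulator): 0.763379 × 0.963491 × 0.810584 = 0.5962

0.5962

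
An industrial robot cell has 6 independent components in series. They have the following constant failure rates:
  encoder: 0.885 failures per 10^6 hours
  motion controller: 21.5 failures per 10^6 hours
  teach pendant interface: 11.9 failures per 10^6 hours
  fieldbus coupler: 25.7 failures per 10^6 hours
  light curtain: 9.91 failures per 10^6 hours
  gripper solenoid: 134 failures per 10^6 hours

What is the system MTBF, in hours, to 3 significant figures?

4900

Series of exponential components: λ_sys = Σ λ_i
λ_sys = 0.000000885 + 0.0000215 + 0.0000119 + 0.0000257 + 0.00000991 + 0.000134 = 2.0389e-04 /h
MTBF = 1 / λ_sys = 4900 h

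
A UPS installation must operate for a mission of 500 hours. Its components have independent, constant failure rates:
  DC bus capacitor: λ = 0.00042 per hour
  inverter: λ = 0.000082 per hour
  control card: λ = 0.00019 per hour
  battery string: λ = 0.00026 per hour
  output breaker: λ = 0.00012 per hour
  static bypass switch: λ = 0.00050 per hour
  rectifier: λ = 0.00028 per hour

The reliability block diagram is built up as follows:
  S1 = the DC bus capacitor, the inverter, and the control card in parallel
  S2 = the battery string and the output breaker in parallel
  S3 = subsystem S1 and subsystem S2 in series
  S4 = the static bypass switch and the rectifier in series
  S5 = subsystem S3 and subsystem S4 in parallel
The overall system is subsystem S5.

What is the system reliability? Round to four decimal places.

0.9975

R(DC bus capacitor) = exp(−0.00042 × 500) = 0.810584
R(inverter) = exp(−0.000082 × 500) = 0.959829
R(control card) = exp(−0.00019 × 500) = 0.909373
R(battery string) = exp(−0.00026 × 500) = 0.878095
R(output breaker) = exp(−0.00012 × 500) = 0.941765
R(static bypass switch) = exp(−0.00050 × 500) = 0.778801
R(rectifier) = exp(−0.00028 × 500) = 0.869358
Parallel (DC bus capacitor, inverter, and control card): 1 − (1 − 0.810584)(1 − 0.959829)(1 − 0.909373) = 0.999310
Parallel (battery string and output breaker): 1 − (1 − 0.878095)(1 − 0.941765) = 0.992901
Series ([0.999310] and [0.992901]): 0.999310 × 0.992901 = 0.992216
Series (static bypass switch and rectifier): 0.778801 × 0.869358 = 0.677057
Parallel ([0.992216] and [0.677057]): 1 − (1 − 0.992216)(1 − 0.677057) = 0.9975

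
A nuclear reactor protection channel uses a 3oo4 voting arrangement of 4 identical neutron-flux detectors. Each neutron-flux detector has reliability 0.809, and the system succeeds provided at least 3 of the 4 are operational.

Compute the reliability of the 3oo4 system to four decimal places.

0.8329

R = Σ_{i=3}^{4} C(4,i) p^i (1−p)^{4−i} with p = 0.809
C(4,3)·0.809^3·0.191^1 = 0.404519
C(4,4)·0.809^4·0.191^0 = 0.428345
Sum = 0.8329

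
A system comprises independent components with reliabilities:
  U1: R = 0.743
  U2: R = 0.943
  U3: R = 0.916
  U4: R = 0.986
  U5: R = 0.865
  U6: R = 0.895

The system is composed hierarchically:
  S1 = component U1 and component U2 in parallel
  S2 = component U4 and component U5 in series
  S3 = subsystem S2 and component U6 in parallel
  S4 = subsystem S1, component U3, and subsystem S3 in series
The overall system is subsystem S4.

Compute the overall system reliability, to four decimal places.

0.8886

Parallel (U1 and U2): 1 − (1 − 0.743000)(1 − 0.943000) = 0.985351
Series (U4 and U5): 0.986000 × 0.865000 = 0.852890
Parallel ([0.852890] and U6): 1 − (1 − 0.852890)(1 − 0.895000) = 0.984553
Series ([0.985351], U3, and [0.984553]): 0.985351 × 0.916000 × 0.984553 = 0.8886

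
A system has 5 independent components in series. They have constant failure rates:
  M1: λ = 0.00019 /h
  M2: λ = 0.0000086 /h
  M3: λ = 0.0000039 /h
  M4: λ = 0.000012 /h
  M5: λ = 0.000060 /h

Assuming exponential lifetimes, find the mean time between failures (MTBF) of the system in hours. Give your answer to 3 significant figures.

3640

Series of exponential components: λ_sys = Σ λ_i
λ_sys = 0.00019 + 0.0000086 + 0.0000039 + 0.000012 + 0.000060 = 2.7450e-04 /h
MTBF = 1 / λ_sys = 3640 h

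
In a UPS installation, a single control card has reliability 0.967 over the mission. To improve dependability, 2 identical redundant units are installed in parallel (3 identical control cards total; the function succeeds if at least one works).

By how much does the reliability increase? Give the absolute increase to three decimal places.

0.033

R_before = 0.967
R_after = 1 − (1 − 0.967)^3 = 1.000
ΔR = 1.000 − 0.967 = 0.033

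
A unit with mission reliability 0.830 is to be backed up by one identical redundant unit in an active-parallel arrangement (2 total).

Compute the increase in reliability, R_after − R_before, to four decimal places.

R_before = 0.830
R_after = 1 − (1 − 0.830)^2 = 0.9711
ΔR = 0.9711 − 0.830 = 0.1411

0.1411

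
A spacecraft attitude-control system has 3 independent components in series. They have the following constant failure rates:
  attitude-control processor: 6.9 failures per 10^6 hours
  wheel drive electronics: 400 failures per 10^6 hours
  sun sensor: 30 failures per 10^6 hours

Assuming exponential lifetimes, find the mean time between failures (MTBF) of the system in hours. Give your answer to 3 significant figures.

2290

Series of exponential components: λ_sys = Σ λ_i
λ_sys = 0.0000069 + 0.00040 + 0.000030 = 4.3690e-04 /h
MTBF = 1 / λ_sys = 2290 h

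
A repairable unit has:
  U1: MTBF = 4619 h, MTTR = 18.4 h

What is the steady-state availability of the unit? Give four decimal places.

A(U1) = MTBF/(MTBF+MTTR) = 4619/(4619+18.4) = 0.9960

0.9960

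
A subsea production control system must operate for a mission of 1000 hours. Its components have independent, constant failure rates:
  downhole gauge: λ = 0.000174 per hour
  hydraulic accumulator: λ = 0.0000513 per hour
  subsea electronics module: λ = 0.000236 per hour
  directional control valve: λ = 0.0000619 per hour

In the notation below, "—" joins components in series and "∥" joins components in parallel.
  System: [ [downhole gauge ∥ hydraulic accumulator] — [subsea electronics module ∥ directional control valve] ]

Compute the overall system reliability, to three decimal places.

0.979

R(downhole gauge) = exp(−0.000174 × 1000) = 0.84030
R(hydraulic accumulator) = exp(−0.0000513 × 1000) = 0.94999
R(subsea electronics module) = exp(−0.000236 × 1000) = 0.78978
R(directional control valve) = exp(−0.0000619 × 1000) = 0.93998
Parallel (downhole gauge and hydraulic accumulator): 1 − (1 − 0.84030)(1 − 0.94999) = 0.99201
Parallel (subsea electronics module and directional control valve): 1 − (1 − 0.78978)(1 − 0.93998) = 0.98738
Series ([0.99201] and [0.98738]): 0.99201 × 0.98738 = 0.979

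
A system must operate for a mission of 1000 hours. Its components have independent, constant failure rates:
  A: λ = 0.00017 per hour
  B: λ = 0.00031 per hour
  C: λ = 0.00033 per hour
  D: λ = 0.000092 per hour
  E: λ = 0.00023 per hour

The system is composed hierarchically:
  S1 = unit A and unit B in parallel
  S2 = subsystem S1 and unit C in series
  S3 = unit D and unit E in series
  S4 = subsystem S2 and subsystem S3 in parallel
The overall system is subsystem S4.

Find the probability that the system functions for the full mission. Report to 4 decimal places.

R(A) = exp(−0.00017 × 1000) = 0.843665
R(B) = exp(−0.00031 × 1000) = 0.733447
R(C) = exp(−0.00033 × 1000) = 0.718924
R(D) = exp(−0.000092 × 1000) = 0.912105
R(E) = exp(−0.00023 × 1000) = 0.794534
Parallel (A and B): 1 − (1 − 0.843665)(1 − 0.733447) = 0.958328
Series ([0.958328] and C): 0.958328 × 0.718924 = 0.688965
Series (D and E): 0.912105 × 0.794534 = 0.724698
Parallel ([0.688965] and [0.724698]): 1 − (1 − 0.688965)(1 − 0.724698) = 0.9144

0.9144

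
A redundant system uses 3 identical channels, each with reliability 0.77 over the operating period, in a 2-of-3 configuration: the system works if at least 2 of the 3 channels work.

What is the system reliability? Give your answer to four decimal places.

R = Σ_{i=2}^{3} C(3,i) p^i (1−p)^{3−i} with p = 0.77
C(3,2)·0.77^2·0.23^1 = 0.409101
C(3,3)·0.77^3·0.23^0 = 0.456533
Sum = 0.8656

0.8656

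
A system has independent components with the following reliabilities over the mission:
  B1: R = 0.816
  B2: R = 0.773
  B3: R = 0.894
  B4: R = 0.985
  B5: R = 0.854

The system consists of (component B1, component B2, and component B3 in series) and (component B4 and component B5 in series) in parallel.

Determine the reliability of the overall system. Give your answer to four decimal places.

0.9307

Series (B1, B2, and B3): 0.816000 × 0.773000 × 0.894000 = 0.563907
Series (B4 and B5): 0.985000 × 0.854000 = 0.841190
Parallel ([0.563907] and [0.841190]): 1 − (1 − 0.563907)(1 − 0.841190) = 0.9307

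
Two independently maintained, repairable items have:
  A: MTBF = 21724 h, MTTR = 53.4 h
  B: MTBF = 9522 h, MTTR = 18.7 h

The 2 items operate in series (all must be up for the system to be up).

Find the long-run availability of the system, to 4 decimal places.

A(A) = MTBF/(MTBF+MTTR) = 21724/(21724+53.4) = 0.997548
A(B) = MTBF/(MTBF+MTTR) = 9522/(9522+18.7) = 0.998040
Series availability: 0.997548 × 0.998040 = 0.9956

0.9956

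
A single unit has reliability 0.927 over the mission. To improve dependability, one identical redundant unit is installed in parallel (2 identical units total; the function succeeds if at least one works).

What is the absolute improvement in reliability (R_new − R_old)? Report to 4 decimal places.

R_before = 0.927
R_after = 1 − (1 − 0.927)^2 = 0.9947
ΔR = 0.9947 − 0.927 = 0.0677

0.0677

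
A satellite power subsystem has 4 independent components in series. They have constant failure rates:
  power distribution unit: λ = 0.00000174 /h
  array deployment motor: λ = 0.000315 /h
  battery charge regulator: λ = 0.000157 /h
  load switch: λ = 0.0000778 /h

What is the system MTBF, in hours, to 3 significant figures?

Series of exponential components: λ_sys = Σ λ_i
λ_sys = 0.00000174 + 0.000315 + 0.000157 + 0.0000778 = 5.5154e-04 /h
MTBF = 1 / λ_sys = 1810 h

1810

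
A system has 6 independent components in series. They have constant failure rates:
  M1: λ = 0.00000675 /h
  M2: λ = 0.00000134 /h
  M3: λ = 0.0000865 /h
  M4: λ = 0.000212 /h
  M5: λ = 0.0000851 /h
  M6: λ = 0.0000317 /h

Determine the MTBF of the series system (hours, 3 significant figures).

Series of exponential components: λ_sys = Σ λ_i
λ_sys = 0.00000675 + 0.00000134 + 0.0000865 + 0.000212 + 0.0000851 + 0.0000317 = 4.2339e-04 /h
MTBF = 1 / λ_sys = 2360 h

2360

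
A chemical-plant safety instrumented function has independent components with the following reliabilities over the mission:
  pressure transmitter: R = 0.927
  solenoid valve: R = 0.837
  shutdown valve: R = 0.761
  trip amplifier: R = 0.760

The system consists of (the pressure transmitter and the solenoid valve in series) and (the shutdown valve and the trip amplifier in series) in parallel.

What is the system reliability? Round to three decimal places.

Series (pressure transmitter and solenoid valve): 0.92700 × 0.83700 = 0.77590
Series (shutdown valve and trip amplifier): 0.76100 × 0.76000 = 0.57836
Parallel ([0.77590] and [0.57836]): 1 − (1 − 0.77590)(1 − 0.57836) = 0.906

0.906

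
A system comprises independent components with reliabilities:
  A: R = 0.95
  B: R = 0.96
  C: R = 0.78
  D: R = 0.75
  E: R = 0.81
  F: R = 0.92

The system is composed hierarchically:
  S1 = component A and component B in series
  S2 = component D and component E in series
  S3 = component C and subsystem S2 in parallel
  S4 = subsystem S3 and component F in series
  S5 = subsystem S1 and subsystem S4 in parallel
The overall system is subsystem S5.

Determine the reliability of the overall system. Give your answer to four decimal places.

Series (A and B): 0.950000 × 0.960000 = 0.912000
Series (D and E): 0.750000 × 0.810000 = 0.607500
Parallel (C and [0.607500]): 1 − (1 − 0.780000)(1 − 0.607500) = 0.913650
Series ([0.913650] and F): 0.913650 × 0.920000 = 0.840558
Parallel ([0.912000] and [0.840558]): 1 − (1 − 0.912000)(1 − 0.840558) = 0.9860

0.9860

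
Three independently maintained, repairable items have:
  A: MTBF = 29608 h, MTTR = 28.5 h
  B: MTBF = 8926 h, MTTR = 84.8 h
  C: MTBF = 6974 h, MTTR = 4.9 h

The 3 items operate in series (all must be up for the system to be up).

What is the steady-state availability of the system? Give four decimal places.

A(A) = MTBF/(MTBF+MTTR) = 29608/(29608+28.5) = 0.999038
A(B) = MTBF/(MTBF+MTTR) = 8926/(8926+84.8) = 0.990589
A(C) = MTBF/(MTBF+MTTR) = 6974/(6974+4.9) = 0.999298
Series availability: 0.999038 × 0.990589 × 0.999298 = 0.9889

0.9889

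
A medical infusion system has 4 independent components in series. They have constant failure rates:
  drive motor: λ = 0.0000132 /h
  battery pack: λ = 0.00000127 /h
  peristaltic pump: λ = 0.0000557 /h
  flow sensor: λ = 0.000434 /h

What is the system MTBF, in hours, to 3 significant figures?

1980

Series of exponential components: λ_sys = Σ λ_i
λ_sys = 0.0000132 + 0.00000127 + 0.0000557 + 0.000434 = 5.0417e-04 /h
MTBF = 1 / λ_sys = 1980 h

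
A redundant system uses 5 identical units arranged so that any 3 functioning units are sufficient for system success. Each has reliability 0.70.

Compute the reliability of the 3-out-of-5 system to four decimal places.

0.8369

R = Σ_{i=3}^{5} C(5,i) p^i (1−p)^{5−i} with p = 0.70
C(5,3)·0.70^3·0.30^2 = 0.308700
C(5,4)·0.70^4·0.30^1 = 0.360150
C(5,5)·0.70^5·0.30^0 = 0.168070
Sum = 0.8369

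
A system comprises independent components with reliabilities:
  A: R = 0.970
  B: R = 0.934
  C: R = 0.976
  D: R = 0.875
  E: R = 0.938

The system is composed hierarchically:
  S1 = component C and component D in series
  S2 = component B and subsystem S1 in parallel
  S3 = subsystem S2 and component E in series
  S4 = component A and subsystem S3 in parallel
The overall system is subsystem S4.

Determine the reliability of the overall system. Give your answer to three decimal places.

0.998

Series (C and D): 0.97600 × 0.87500 = 0.85400
Parallel (B and [0.85400]): 1 − (1 − 0.93400)(1 − 0.85400) = 0.99036
Series ([0.99036] and E): 0.99036 × 0.93800 = 0.92896
Parallel (A and [0.92896]): 1 − (1 − 0.97000)(1 − 0.92896) = 0.998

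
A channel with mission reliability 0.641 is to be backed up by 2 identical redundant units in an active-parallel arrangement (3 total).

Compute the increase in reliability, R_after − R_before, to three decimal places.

R_before = 0.641
R_after = 1 − (1 − 0.641)^3 = 0.954
ΔR = 0.954 − 0.641 = 0.313

0.313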